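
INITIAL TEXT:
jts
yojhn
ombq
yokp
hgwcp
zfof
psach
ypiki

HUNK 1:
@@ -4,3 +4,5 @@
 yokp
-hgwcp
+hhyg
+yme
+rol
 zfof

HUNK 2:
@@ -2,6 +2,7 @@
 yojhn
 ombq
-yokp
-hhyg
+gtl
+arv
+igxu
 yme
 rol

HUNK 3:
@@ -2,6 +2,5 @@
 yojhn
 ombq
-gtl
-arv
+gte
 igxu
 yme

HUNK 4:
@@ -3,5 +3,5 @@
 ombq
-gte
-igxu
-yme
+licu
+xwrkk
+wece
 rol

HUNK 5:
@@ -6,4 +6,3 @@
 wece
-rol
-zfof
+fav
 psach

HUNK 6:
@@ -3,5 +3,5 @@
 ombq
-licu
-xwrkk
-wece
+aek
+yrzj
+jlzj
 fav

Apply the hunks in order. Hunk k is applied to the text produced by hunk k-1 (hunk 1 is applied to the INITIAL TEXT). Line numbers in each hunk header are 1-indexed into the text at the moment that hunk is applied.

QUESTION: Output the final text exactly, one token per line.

Answer: jts
yojhn
ombq
aek
yrzj
jlzj
fav
psach
ypiki

Derivation:
Hunk 1: at line 4 remove [hgwcp] add [hhyg,yme,rol] -> 10 lines: jts yojhn ombq yokp hhyg yme rol zfof psach ypiki
Hunk 2: at line 2 remove [yokp,hhyg] add [gtl,arv,igxu] -> 11 lines: jts yojhn ombq gtl arv igxu yme rol zfof psach ypiki
Hunk 3: at line 2 remove [gtl,arv] add [gte] -> 10 lines: jts yojhn ombq gte igxu yme rol zfof psach ypiki
Hunk 4: at line 3 remove [gte,igxu,yme] add [licu,xwrkk,wece] -> 10 lines: jts yojhn ombq licu xwrkk wece rol zfof psach ypiki
Hunk 5: at line 6 remove [rol,zfof] add [fav] -> 9 lines: jts yojhn ombq licu xwrkk wece fav psach ypiki
Hunk 6: at line 3 remove [licu,xwrkk,wece] add [aek,yrzj,jlzj] -> 9 lines: jts yojhn ombq aek yrzj jlzj fav psach ypiki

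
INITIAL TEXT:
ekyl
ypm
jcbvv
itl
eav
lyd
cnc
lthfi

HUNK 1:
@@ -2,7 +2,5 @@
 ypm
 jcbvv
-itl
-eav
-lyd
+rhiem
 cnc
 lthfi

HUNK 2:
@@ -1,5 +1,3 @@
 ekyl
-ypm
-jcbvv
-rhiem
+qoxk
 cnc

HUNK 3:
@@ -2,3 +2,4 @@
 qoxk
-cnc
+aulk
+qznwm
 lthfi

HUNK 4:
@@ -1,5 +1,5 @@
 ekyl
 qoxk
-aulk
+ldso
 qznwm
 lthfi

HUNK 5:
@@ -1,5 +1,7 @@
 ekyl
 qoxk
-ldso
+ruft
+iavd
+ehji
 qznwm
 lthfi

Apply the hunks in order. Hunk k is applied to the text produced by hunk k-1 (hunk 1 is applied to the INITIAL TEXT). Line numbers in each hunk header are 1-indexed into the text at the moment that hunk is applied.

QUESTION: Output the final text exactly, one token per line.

Answer: ekyl
qoxk
ruft
iavd
ehji
qznwm
lthfi

Derivation:
Hunk 1: at line 2 remove [itl,eav,lyd] add [rhiem] -> 6 lines: ekyl ypm jcbvv rhiem cnc lthfi
Hunk 2: at line 1 remove [ypm,jcbvv,rhiem] add [qoxk] -> 4 lines: ekyl qoxk cnc lthfi
Hunk 3: at line 2 remove [cnc] add [aulk,qznwm] -> 5 lines: ekyl qoxk aulk qznwm lthfi
Hunk 4: at line 1 remove [aulk] add [ldso] -> 5 lines: ekyl qoxk ldso qznwm lthfi
Hunk 5: at line 1 remove [ldso] add [ruft,iavd,ehji] -> 7 lines: ekyl qoxk ruft iavd ehji qznwm lthfi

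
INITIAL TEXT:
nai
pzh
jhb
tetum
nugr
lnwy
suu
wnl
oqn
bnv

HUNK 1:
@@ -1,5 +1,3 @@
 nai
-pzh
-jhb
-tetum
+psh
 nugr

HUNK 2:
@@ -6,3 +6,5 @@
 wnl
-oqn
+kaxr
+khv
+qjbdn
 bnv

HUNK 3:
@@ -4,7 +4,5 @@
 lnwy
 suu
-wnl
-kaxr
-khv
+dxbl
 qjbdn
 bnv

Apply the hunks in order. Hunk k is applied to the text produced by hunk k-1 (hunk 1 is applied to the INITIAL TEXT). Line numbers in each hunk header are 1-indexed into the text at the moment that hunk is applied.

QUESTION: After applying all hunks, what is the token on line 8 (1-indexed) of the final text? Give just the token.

Answer: bnv

Derivation:
Hunk 1: at line 1 remove [pzh,jhb,tetum] add [psh] -> 8 lines: nai psh nugr lnwy suu wnl oqn bnv
Hunk 2: at line 6 remove [oqn] add [kaxr,khv,qjbdn] -> 10 lines: nai psh nugr lnwy suu wnl kaxr khv qjbdn bnv
Hunk 3: at line 4 remove [wnl,kaxr,khv] add [dxbl] -> 8 lines: nai psh nugr lnwy suu dxbl qjbdn bnv
Final line 8: bnv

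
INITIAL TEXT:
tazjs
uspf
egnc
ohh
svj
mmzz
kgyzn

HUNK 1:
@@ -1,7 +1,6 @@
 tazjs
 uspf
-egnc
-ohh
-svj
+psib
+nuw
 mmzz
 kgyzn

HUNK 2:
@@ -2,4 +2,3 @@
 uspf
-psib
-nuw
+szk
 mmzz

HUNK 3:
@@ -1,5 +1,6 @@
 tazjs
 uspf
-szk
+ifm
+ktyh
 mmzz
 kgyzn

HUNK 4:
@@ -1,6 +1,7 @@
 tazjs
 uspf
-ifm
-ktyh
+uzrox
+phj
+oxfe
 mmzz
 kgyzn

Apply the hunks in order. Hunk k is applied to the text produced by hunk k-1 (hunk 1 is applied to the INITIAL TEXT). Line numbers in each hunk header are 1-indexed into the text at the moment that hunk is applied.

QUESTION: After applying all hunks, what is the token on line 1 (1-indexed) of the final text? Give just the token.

Answer: tazjs

Derivation:
Hunk 1: at line 1 remove [egnc,ohh,svj] add [psib,nuw] -> 6 lines: tazjs uspf psib nuw mmzz kgyzn
Hunk 2: at line 2 remove [psib,nuw] add [szk] -> 5 lines: tazjs uspf szk mmzz kgyzn
Hunk 3: at line 1 remove [szk] add [ifm,ktyh] -> 6 lines: tazjs uspf ifm ktyh mmzz kgyzn
Hunk 4: at line 1 remove [ifm,ktyh] add [uzrox,phj,oxfe] -> 7 lines: tazjs uspf uzrox phj oxfe mmzz kgyzn
Final line 1: tazjs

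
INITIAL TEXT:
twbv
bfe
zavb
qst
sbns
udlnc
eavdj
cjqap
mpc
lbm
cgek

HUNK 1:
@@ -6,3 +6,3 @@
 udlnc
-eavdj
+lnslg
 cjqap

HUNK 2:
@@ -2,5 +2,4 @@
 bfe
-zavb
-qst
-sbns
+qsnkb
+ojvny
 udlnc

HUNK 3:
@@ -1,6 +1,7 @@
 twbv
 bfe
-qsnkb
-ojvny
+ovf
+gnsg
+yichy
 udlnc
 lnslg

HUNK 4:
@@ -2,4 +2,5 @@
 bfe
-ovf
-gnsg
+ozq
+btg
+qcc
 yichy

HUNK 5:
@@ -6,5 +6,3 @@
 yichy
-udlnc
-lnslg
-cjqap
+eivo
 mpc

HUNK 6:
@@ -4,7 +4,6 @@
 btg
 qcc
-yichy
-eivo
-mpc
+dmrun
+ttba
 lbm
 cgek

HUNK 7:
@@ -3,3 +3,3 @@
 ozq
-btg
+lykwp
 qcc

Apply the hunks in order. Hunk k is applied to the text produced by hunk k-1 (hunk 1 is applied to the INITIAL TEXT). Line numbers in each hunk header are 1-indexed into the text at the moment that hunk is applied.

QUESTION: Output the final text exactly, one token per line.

Hunk 1: at line 6 remove [eavdj] add [lnslg] -> 11 lines: twbv bfe zavb qst sbns udlnc lnslg cjqap mpc lbm cgek
Hunk 2: at line 2 remove [zavb,qst,sbns] add [qsnkb,ojvny] -> 10 lines: twbv bfe qsnkb ojvny udlnc lnslg cjqap mpc lbm cgek
Hunk 3: at line 1 remove [qsnkb,ojvny] add [ovf,gnsg,yichy] -> 11 lines: twbv bfe ovf gnsg yichy udlnc lnslg cjqap mpc lbm cgek
Hunk 4: at line 2 remove [ovf,gnsg] add [ozq,btg,qcc] -> 12 lines: twbv bfe ozq btg qcc yichy udlnc lnslg cjqap mpc lbm cgek
Hunk 5: at line 6 remove [udlnc,lnslg,cjqap] add [eivo] -> 10 lines: twbv bfe ozq btg qcc yichy eivo mpc lbm cgek
Hunk 6: at line 4 remove [yichy,eivo,mpc] add [dmrun,ttba] -> 9 lines: twbv bfe ozq btg qcc dmrun ttba lbm cgek
Hunk 7: at line 3 remove [btg] add [lykwp] -> 9 lines: twbv bfe ozq lykwp qcc dmrun ttba lbm cgek

Answer: twbv
bfe
ozq
lykwp
qcc
dmrun
ttba
lbm
cgek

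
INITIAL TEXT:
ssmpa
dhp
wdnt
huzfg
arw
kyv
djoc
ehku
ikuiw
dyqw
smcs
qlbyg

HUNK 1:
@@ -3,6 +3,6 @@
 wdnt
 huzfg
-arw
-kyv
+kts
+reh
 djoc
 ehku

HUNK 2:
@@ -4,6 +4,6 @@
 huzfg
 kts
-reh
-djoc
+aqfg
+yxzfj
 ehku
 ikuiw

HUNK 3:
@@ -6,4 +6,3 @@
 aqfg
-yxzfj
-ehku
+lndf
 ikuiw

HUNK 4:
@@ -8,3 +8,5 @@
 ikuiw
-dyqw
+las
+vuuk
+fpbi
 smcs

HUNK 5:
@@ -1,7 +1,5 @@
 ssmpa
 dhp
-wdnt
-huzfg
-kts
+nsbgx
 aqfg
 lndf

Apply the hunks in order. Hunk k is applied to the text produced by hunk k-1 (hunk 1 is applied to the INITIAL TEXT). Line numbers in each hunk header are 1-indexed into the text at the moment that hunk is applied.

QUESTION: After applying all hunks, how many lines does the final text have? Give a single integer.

Hunk 1: at line 3 remove [arw,kyv] add [kts,reh] -> 12 lines: ssmpa dhp wdnt huzfg kts reh djoc ehku ikuiw dyqw smcs qlbyg
Hunk 2: at line 4 remove [reh,djoc] add [aqfg,yxzfj] -> 12 lines: ssmpa dhp wdnt huzfg kts aqfg yxzfj ehku ikuiw dyqw smcs qlbyg
Hunk 3: at line 6 remove [yxzfj,ehku] add [lndf] -> 11 lines: ssmpa dhp wdnt huzfg kts aqfg lndf ikuiw dyqw smcs qlbyg
Hunk 4: at line 8 remove [dyqw] add [las,vuuk,fpbi] -> 13 lines: ssmpa dhp wdnt huzfg kts aqfg lndf ikuiw las vuuk fpbi smcs qlbyg
Hunk 5: at line 1 remove [wdnt,huzfg,kts] add [nsbgx] -> 11 lines: ssmpa dhp nsbgx aqfg lndf ikuiw las vuuk fpbi smcs qlbyg
Final line count: 11

Answer: 11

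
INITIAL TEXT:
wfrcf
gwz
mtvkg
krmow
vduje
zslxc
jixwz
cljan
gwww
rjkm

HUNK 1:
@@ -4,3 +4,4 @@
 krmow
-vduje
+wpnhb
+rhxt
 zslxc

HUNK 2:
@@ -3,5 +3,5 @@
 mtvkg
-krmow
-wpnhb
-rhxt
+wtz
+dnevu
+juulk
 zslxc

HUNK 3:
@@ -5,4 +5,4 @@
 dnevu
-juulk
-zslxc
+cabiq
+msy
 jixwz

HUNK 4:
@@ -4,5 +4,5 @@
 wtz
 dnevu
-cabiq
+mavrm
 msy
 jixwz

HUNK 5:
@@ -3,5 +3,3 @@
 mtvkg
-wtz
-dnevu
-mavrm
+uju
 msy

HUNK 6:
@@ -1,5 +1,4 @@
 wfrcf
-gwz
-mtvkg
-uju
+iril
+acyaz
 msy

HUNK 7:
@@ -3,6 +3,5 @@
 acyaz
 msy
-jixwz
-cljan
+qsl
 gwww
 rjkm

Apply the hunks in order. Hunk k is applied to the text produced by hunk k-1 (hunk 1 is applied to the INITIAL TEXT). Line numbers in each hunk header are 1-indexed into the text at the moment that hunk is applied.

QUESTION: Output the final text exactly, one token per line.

Answer: wfrcf
iril
acyaz
msy
qsl
gwww
rjkm

Derivation:
Hunk 1: at line 4 remove [vduje] add [wpnhb,rhxt] -> 11 lines: wfrcf gwz mtvkg krmow wpnhb rhxt zslxc jixwz cljan gwww rjkm
Hunk 2: at line 3 remove [krmow,wpnhb,rhxt] add [wtz,dnevu,juulk] -> 11 lines: wfrcf gwz mtvkg wtz dnevu juulk zslxc jixwz cljan gwww rjkm
Hunk 3: at line 5 remove [juulk,zslxc] add [cabiq,msy] -> 11 lines: wfrcf gwz mtvkg wtz dnevu cabiq msy jixwz cljan gwww rjkm
Hunk 4: at line 4 remove [cabiq] add [mavrm] -> 11 lines: wfrcf gwz mtvkg wtz dnevu mavrm msy jixwz cljan gwww rjkm
Hunk 5: at line 3 remove [wtz,dnevu,mavrm] add [uju] -> 9 lines: wfrcf gwz mtvkg uju msy jixwz cljan gwww rjkm
Hunk 6: at line 1 remove [gwz,mtvkg,uju] add [iril,acyaz] -> 8 lines: wfrcf iril acyaz msy jixwz cljan gwww rjkm
Hunk 7: at line 3 remove [jixwz,cljan] add [qsl] -> 7 lines: wfrcf iril acyaz msy qsl gwww rjkm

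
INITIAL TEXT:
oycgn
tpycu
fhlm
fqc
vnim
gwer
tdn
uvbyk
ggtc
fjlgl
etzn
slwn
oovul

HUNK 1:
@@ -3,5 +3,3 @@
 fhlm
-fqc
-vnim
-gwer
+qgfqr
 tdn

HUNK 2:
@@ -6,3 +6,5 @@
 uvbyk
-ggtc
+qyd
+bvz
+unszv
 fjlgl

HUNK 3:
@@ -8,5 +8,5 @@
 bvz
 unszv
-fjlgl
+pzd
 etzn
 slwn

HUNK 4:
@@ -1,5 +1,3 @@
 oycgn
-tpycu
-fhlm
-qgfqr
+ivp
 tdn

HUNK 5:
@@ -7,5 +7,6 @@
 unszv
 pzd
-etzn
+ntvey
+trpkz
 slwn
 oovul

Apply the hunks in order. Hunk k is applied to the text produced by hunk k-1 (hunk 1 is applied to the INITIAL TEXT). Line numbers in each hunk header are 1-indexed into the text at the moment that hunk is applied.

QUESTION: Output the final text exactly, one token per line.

Answer: oycgn
ivp
tdn
uvbyk
qyd
bvz
unszv
pzd
ntvey
trpkz
slwn
oovul

Derivation:
Hunk 1: at line 3 remove [fqc,vnim,gwer] add [qgfqr] -> 11 lines: oycgn tpycu fhlm qgfqr tdn uvbyk ggtc fjlgl etzn slwn oovul
Hunk 2: at line 6 remove [ggtc] add [qyd,bvz,unszv] -> 13 lines: oycgn tpycu fhlm qgfqr tdn uvbyk qyd bvz unszv fjlgl etzn slwn oovul
Hunk 3: at line 8 remove [fjlgl] add [pzd] -> 13 lines: oycgn tpycu fhlm qgfqr tdn uvbyk qyd bvz unszv pzd etzn slwn oovul
Hunk 4: at line 1 remove [tpycu,fhlm,qgfqr] add [ivp] -> 11 lines: oycgn ivp tdn uvbyk qyd bvz unszv pzd etzn slwn oovul
Hunk 5: at line 7 remove [etzn] add [ntvey,trpkz] -> 12 lines: oycgn ivp tdn uvbyk qyd bvz unszv pzd ntvey trpkz slwn oovul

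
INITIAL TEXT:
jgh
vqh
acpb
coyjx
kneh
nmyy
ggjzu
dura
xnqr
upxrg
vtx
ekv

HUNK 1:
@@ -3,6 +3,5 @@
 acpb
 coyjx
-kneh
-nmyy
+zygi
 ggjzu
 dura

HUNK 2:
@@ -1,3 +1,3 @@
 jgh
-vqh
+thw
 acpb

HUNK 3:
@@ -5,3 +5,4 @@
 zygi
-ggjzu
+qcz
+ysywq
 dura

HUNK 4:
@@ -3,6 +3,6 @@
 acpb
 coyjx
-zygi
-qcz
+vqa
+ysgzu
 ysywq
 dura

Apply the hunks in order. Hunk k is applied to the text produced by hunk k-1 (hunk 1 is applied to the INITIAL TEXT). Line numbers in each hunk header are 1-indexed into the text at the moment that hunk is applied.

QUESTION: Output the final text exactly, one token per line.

Answer: jgh
thw
acpb
coyjx
vqa
ysgzu
ysywq
dura
xnqr
upxrg
vtx
ekv

Derivation:
Hunk 1: at line 3 remove [kneh,nmyy] add [zygi] -> 11 lines: jgh vqh acpb coyjx zygi ggjzu dura xnqr upxrg vtx ekv
Hunk 2: at line 1 remove [vqh] add [thw] -> 11 lines: jgh thw acpb coyjx zygi ggjzu dura xnqr upxrg vtx ekv
Hunk 3: at line 5 remove [ggjzu] add [qcz,ysywq] -> 12 lines: jgh thw acpb coyjx zygi qcz ysywq dura xnqr upxrg vtx ekv
Hunk 4: at line 3 remove [zygi,qcz] add [vqa,ysgzu] -> 12 lines: jgh thw acpb coyjx vqa ysgzu ysywq dura xnqr upxrg vtx ekv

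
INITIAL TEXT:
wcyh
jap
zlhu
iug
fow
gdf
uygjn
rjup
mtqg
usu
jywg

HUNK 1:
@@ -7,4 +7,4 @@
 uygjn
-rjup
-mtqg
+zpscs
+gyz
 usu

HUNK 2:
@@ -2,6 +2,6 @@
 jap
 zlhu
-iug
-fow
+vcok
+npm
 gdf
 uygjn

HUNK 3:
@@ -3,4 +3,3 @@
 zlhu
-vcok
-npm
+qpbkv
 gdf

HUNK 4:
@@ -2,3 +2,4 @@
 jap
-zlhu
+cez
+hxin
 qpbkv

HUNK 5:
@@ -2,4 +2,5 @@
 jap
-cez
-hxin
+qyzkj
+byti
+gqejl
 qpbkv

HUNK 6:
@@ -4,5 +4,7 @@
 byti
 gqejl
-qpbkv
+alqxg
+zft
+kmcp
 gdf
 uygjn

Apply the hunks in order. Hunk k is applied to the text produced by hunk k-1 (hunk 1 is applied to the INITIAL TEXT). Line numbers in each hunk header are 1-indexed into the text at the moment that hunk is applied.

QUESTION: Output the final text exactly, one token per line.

Hunk 1: at line 7 remove [rjup,mtqg] add [zpscs,gyz] -> 11 lines: wcyh jap zlhu iug fow gdf uygjn zpscs gyz usu jywg
Hunk 2: at line 2 remove [iug,fow] add [vcok,npm] -> 11 lines: wcyh jap zlhu vcok npm gdf uygjn zpscs gyz usu jywg
Hunk 3: at line 3 remove [vcok,npm] add [qpbkv] -> 10 lines: wcyh jap zlhu qpbkv gdf uygjn zpscs gyz usu jywg
Hunk 4: at line 2 remove [zlhu] add [cez,hxin] -> 11 lines: wcyh jap cez hxin qpbkv gdf uygjn zpscs gyz usu jywg
Hunk 5: at line 2 remove [cez,hxin] add [qyzkj,byti,gqejl] -> 12 lines: wcyh jap qyzkj byti gqejl qpbkv gdf uygjn zpscs gyz usu jywg
Hunk 6: at line 4 remove [qpbkv] add [alqxg,zft,kmcp] -> 14 lines: wcyh jap qyzkj byti gqejl alqxg zft kmcp gdf uygjn zpscs gyz usu jywg

Answer: wcyh
jap
qyzkj
byti
gqejl
alqxg
zft
kmcp
gdf
uygjn
zpscs
gyz
usu
jywg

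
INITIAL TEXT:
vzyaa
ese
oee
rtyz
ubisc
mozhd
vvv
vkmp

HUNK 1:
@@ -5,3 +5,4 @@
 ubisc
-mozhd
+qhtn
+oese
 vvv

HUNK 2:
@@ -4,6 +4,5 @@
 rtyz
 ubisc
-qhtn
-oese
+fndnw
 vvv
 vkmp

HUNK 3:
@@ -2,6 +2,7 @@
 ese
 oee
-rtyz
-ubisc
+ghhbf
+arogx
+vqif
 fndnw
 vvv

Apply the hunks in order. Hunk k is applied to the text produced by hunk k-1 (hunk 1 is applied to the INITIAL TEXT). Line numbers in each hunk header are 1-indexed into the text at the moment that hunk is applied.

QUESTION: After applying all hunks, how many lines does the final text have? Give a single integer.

Answer: 9

Derivation:
Hunk 1: at line 5 remove [mozhd] add [qhtn,oese] -> 9 lines: vzyaa ese oee rtyz ubisc qhtn oese vvv vkmp
Hunk 2: at line 4 remove [qhtn,oese] add [fndnw] -> 8 lines: vzyaa ese oee rtyz ubisc fndnw vvv vkmp
Hunk 3: at line 2 remove [rtyz,ubisc] add [ghhbf,arogx,vqif] -> 9 lines: vzyaa ese oee ghhbf arogx vqif fndnw vvv vkmp
Final line count: 9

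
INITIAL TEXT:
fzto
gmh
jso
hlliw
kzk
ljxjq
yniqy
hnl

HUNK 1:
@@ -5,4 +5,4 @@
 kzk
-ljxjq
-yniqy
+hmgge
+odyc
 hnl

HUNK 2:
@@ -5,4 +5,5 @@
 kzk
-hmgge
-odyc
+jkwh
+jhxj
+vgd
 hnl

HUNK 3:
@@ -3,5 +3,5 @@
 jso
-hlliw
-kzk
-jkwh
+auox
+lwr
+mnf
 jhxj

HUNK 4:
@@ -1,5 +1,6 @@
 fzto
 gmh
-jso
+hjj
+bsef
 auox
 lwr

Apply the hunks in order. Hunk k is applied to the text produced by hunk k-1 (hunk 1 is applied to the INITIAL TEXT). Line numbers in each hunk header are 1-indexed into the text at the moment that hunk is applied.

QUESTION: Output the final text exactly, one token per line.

Hunk 1: at line 5 remove [ljxjq,yniqy] add [hmgge,odyc] -> 8 lines: fzto gmh jso hlliw kzk hmgge odyc hnl
Hunk 2: at line 5 remove [hmgge,odyc] add [jkwh,jhxj,vgd] -> 9 lines: fzto gmh jso hlliw kzk jkwh jhxj vgd hnl
Hunk 3: at line 3 remove [hlliw,kzk,jkwh] add [auox,lwr,mnf] -> 9 lines: fzto gmh jso auox lwr mnf jhxj vgd hnl
Hunk 4: at line 1 remove [jso] add [hjj,bsef] -> 10 lines: fzto gmh hjj bsef auox lwr mnf jhxj vgd hnl

Answer: fzto
gmh
hjj
bsef
auox
lwr
mnf
jhxj
vgd
hnl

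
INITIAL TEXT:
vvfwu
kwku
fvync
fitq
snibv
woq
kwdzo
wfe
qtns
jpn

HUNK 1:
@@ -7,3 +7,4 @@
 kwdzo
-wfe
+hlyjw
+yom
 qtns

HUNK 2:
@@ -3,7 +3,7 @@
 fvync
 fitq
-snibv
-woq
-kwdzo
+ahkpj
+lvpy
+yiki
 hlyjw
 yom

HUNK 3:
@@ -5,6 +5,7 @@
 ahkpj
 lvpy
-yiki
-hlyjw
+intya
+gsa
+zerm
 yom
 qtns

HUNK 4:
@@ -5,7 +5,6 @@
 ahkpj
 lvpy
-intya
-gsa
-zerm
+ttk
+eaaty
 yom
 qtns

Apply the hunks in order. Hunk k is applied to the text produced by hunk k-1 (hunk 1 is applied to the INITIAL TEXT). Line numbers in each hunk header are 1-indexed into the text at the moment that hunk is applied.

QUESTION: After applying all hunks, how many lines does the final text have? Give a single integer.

Answer: 11

Derivation:
Hunk 1: at line 7 remove [wfe] add [hlyjw,yom] -> 11 lines: vvfwu kwku fvync fitq snibv woq kwdzo hlyjw yom qtns jpn
Hunk 2: at line 3 remove [snibv,woq,kwdzo] add [ahkpj,lvpy,yiki] -> 11 lines: vvfwu kwku fvync fitq ahkpj lvpy yiki hlyjw yom qtns jpn
Hunk 3: at line 5 remove [yiki,hlyjw] add [intya,gsa,zerm] -> 12 lines: vvfwu kwku fvync fitq ahkpj lvpy intya gsa zerm yom qtns jpn
Hunk 4: at line 5 remove [intya,gsa,zerm] add [ttk,eaaty] -> 11 lines: vvfwu kwku fvync fitq ahkpj lvpy ttk eaaty yom qtns jpn
Final line count: 11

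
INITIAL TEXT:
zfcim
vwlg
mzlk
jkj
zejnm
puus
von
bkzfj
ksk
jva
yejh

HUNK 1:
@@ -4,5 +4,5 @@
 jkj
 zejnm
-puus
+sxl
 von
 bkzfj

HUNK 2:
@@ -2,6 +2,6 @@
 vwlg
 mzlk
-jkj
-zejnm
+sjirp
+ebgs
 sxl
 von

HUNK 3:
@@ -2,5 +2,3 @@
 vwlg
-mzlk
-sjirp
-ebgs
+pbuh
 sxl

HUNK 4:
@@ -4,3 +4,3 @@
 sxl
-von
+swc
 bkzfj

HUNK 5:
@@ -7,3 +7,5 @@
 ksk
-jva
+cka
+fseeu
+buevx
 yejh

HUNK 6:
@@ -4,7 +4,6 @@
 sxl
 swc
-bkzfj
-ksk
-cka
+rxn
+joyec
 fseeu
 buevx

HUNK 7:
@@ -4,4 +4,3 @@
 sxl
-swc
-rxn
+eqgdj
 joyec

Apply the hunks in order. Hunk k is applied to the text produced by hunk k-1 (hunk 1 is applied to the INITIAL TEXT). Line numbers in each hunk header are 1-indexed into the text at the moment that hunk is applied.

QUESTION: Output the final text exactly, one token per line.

Hunk 1: at line 4 remove [puus] add [sxl] -> 11 lines: zfcim vwlg mzlk jkj zejnm sxl von bkzfj ksk jva yejh
Hunk 2: at line 2 remove [jkj,zejnm] add [sjirp,ebgs] -> 11 lines: zfcim vwlg mzlk sjirp ebgs sxl von bkzfj ksk jva yejh
Hunk 3: at line 2 remove [mzlk,sjirp,ebgs] add [pbuh] -> 9 lines: zfcim vwlg pbuh sxl von bkzfj ksk jva yejh
Hunk 4: at line 4 remove [von] add [swc] -> 9 lines: zfcim vwlg pbuh sxl swc bkzfj ksk jva yejh
Hunk 5: at line 7 remove [jva] add [cka,fseeu,buevx] -> 11 lines: zfcim vwlg pbuh sxl swc bkzfj ksk cka fseeu buevx yejh
Hunk 6: at line 4 remove [bkzfj,ksk,cka] add [rxn,joyec] -> 10 lines: zfcim vwlg pbuh sxl swc rxn joyec fseeu buevx yejh
Hunk 7: at line 4 remove [swc,rxn] add [eqgdj] -> 9 lines: zfcim vwlg pbuh sxl eqgdj joyec fseeu buevx yejh

Answer: zfcim
vwlg
pbuh
sxl
eqgdj
joyec
fseeu
buevx
yejh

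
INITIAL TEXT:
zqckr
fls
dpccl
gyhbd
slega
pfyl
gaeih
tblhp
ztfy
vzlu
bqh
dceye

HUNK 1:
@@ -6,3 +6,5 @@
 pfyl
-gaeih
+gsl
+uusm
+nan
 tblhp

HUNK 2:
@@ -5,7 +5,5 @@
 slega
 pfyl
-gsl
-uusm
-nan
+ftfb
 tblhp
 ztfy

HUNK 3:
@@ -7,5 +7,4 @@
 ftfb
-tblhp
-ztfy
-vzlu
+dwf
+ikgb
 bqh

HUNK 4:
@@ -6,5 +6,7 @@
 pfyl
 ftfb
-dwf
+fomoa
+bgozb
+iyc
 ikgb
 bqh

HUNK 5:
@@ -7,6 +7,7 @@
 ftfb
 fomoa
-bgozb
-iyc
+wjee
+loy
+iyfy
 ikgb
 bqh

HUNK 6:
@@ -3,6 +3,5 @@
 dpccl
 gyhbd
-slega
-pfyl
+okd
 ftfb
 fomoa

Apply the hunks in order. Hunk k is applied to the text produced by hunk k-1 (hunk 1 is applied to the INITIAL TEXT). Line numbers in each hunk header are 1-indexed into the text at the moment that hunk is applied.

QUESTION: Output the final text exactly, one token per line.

Answer: zqckr
fls
dpccl
gyhbd
okd
ftfb
fomoa
wjee
loy
iyfy
ikgb
bqh
dceye

Derivation:
Hunk 1: at line 6 remove [gaeih] add [gsl,uusm,nan] -> 14 lines: zqckr fls dpccl gyhbd slega pfyl gsl uusm nan tblhp ztfy vzlu bqh dceye
Hunk 2: at line 5 remove [gsl,uusm,nan] add [ftfb] -> 12 lines: zqckr fls dpccl gyhbd slega pfyl ftfb tblhp ztfy vzlu bqh dceye
Hunk 3: at line 7 remove [tblhp,ztfy,vzlu] add [dwf,ikgb] -> 11 lines: zqckr fls dpccl gyhbd slega pfyl ftfb dwf ikgb bqh dceye
Hunk 4: at line 6 remove [dwf] add [fomoa,bgozb,iyc] -> 13 lines: zqckr fls dpccl gyhbd slega pfyl ftfb fomoa bgozb iyc ikgb bqh dceye
Hunk 5: at line 7 remove [bgozb,iyc] add [wjee,loy,iyfy] -> 14 lines: zqckr fls dpccl gyhbd slega pfyl ftfb fomoa wjee loy iyfy ikgb bqh dceye
Hunk 6: at line 3 remove [slega,pfyl] add [okd] -> 13 lines: zqckr fls dpccl gyhbd okd ftfb fomoa wjee loy iyfy ikgb bqh dceye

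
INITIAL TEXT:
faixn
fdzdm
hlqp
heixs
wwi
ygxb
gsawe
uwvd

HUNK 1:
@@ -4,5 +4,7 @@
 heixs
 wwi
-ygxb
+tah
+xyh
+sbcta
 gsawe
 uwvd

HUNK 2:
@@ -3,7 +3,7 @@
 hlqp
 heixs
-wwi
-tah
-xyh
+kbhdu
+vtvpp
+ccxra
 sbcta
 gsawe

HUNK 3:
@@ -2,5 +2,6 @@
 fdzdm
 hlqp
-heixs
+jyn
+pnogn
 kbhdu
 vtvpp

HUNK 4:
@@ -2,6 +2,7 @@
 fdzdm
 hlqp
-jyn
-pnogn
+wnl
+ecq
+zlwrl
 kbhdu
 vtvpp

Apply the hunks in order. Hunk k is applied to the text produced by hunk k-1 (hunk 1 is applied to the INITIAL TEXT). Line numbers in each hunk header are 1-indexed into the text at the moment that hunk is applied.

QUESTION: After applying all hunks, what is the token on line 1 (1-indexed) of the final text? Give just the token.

Answer: faixn

Derivation:
Hunk 1: at line 4 remove [ygxb] add [tah,xyh,sbcta] -> 10 lines: faixn fdzdm hlqp heixs wwi tah xyh sbcta gsawe uwvd
Hunk 2: at line 3 remove [wwi,tah,xyh] add [kbhdu,vtvpp,ccxra] -> 10 lines: faixn fdzdm hlqp heixs kbhdu vtvpp ccxra sbcta gsawe uwvd
Hunk 3: at line 2 remove [heixs] add [jyn,pnogn] -> 11 lines: faixn fdzdm hlqp jyn pnogn kbhdu vtvpp ccxra sbcta gsawe uwvd
Hunk 4: at line 2 remove [jyn,pnogn] add [wnl,ecq,zlwrl] -> 12 lines: faixn fdzdm hlqp wnl ecq zlwrl kbhdu vtvpp ccxra sbcta gsawe uwvd
Final line 1: faixn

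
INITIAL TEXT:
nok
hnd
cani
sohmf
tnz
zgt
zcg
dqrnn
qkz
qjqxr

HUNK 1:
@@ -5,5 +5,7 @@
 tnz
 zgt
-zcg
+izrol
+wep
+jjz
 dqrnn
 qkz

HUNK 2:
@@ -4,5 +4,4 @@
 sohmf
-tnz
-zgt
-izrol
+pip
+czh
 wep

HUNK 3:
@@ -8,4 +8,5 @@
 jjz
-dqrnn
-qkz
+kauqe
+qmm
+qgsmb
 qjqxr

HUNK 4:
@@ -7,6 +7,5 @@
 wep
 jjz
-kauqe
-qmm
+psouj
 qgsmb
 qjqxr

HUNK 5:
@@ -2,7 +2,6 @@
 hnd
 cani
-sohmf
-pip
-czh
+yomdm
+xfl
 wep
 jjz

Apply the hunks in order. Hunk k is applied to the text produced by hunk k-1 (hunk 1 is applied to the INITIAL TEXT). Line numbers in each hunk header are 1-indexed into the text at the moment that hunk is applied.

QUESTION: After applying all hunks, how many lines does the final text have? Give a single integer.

Hunk 1: at line 5 remove [zcg] add [izrol,wep,jjz] -> 12 lines: nok hnd cani sohmf tnz zgt izrol wep jjz dqrnn qkz qjqxr
Hunk 2: at line 4 remove [tnz,zgt,izrol] add [pip,czh] -> 11 lines: nok hnd cani sohmf pip czh wep jjz dqrnn qkz qjqxr
Hunk 3: at line 8 remove [dqrnn,qkz] add [kauqe,qmm,qgsmb] -> 12 lines: nok hnd cani sohmf pip czh wep jjz kauqe qmm qgsmb qjqxr
Hunk 4: at line 7 remove [kauqe,qmm] add [psouj] -> 11 lines: nok hnd cani sohmf pip czh wep jjz psouj qgsmb qjqxr
Hunk 5: at line 2 remove [sohmf,pip,czh] add [yomdm,xfl] -> 10 lines: nok hnd cani yomdm xfl wep jjz psouj qgsmb qjqxr
Final line count: 10

Answer: 10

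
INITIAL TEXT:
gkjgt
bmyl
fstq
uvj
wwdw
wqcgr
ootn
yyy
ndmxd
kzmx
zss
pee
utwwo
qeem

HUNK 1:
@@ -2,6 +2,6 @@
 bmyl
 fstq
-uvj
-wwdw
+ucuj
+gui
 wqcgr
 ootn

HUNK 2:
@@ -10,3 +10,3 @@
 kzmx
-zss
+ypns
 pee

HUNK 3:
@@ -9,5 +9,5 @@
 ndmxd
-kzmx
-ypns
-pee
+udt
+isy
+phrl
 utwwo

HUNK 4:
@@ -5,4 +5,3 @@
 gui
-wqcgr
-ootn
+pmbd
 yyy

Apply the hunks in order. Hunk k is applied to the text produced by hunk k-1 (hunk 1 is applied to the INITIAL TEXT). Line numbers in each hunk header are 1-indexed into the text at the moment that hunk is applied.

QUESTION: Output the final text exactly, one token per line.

Answer: gkjgt
bmyl
fstq
ucuj
gui
pmbd
yyy
ndmxd
udt
isy
phrl
utwwo
qeem

Derivation:
Hunk 1: at line 2 remove [uvj,wwdw] add [ucuj,gui] -> 14 lines: gkjgt bmyl fstq ucuj gui wqcgr ootn yyy ndmxd kzmx zss pee utwwo qeem
Hunk 2: at line 10 remove [zss] add [ypns] -> 14 lines: gkjgt bmyl fstq ucuj gui wqcgr ootn yyy ndmxd kzmx ypns pee utwwo qeem
Hunk 3: at line 9 remove [kzmx,ypns,pee] add [udt,isy,phrl] -> 14 lines: gkjgt bmyl fstq ucuj gui wqcgr ootn yyy ndmxd udt isy phrl utwwo qeem
Hunk 4: at line 5 remove [wqcgr,ootn] add [pmbd] -> 13 lines: gkjgt bmyl fstq ucuj gui pmbd yyy ndmxd udt isy phrl utwwo qeem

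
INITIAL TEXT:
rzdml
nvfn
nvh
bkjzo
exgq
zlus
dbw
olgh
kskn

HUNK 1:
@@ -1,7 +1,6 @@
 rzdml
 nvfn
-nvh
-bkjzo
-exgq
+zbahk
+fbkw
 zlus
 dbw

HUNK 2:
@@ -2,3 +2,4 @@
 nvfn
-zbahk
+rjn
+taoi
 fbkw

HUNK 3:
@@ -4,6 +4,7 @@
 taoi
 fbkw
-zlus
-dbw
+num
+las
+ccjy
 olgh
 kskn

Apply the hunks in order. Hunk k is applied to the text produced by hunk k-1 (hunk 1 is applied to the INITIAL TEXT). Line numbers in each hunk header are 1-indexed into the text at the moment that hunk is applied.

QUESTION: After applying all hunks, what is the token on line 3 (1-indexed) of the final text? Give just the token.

Answer: rjn

Derivation:
Hunk 1: at line 1 remove [nvh,bkjzo,exgq] add [zbahk,fbkw] -> 8 lines: rzdml nvfn zbahk fbkw zlus dbw olgh kskn
Hunk 2: at line 2 remove [zbahk] add [rjn,taoi] -> 9 lines: rzdml nvfn rjn taoi fbkw zlus dbw olgh kskn
Hunk 3: at line 4 remove [zlus,dbw] add [num,las,ccjy] -> 10 lines: rzdml nvfn rjn taoi fbkw num las ccjy olgh kskn
Final line 3: rjn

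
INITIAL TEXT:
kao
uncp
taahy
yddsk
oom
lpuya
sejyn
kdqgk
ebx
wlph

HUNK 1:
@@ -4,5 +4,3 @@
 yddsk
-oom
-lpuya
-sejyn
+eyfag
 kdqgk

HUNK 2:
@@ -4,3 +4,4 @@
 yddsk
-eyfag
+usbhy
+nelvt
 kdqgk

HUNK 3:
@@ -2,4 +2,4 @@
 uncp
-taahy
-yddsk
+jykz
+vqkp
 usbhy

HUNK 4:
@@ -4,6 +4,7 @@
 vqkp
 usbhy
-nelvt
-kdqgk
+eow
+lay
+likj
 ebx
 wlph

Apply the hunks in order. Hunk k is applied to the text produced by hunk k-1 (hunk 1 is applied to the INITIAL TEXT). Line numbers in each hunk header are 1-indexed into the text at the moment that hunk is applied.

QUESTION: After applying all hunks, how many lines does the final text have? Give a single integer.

Hunk 1: at line 4 remove [oom,lpuya,sejyn] add [eyfag] -> 8 lines: kao uncp taahy yddsk eyfag kdqgk ebx wlph
Hunk 2: at line 4 remove [eyfag] add [usbhy,nelvt] -> 9 lines: kao uncp taahy yddsk usbhy nelvt kdqgk ebx wlph
Hunk 3: at line 2 remove [taahy,yddsk] add [jykz,vqkp] -> 9 lines: kao uncp jykz vqkp usbhy nelvt kdqgk ebx wlph
Hunk 4: at line 4 remove [nelvt,kdqgk] add [eow,lay,likj] -> 10 lines: kao uncp jykz vqkp usbhy eow lay likj ebx wlph
Final line count: 10

Answer: 10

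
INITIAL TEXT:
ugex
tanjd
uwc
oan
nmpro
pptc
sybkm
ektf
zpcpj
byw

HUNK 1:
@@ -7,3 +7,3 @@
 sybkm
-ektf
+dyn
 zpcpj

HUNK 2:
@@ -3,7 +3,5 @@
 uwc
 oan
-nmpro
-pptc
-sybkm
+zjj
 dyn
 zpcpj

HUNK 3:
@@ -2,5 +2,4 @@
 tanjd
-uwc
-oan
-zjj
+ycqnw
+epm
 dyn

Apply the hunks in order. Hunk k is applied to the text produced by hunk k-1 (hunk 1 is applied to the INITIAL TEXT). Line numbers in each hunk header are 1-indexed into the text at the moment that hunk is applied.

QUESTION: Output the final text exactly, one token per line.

Hunk 1: at line 7 remove [ektf] add [dyn] -> 10 lines: ugex tanjd uwc oan nmpro pptc sybkm dyn zpcpj byw
Hunk 2: at line 3 remove [nmpro,pptc,sybkm] add [zjj] -> 8 lines: ugex tanjd uwc oan zjj dyn zpcpj byw
Hunk 3: at line 2 remove [uwc,oan,zjj] add [ycqnw,epm] -> 7 lines: ugex tanjd ycqnw epm dyn zpcpj byw

Answer: ugex
tanjd
ycqnw
epm
dyn
zpcpj
byw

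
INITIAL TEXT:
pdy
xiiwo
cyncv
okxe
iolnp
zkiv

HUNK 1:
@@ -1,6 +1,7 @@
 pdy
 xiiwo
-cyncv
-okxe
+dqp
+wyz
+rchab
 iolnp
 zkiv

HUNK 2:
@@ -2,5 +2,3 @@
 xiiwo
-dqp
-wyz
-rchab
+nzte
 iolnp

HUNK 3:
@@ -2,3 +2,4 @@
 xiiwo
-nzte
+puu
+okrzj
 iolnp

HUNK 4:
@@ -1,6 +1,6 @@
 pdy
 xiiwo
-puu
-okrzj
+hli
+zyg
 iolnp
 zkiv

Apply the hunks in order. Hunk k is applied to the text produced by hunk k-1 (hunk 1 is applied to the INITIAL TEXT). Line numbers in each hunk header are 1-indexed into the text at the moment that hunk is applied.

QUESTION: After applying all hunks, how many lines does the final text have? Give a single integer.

Hunk 1: at line 1 remove [cyncv,okxe] add [dqp,wyz,rchab] -> 7 lines: pdy xiiwo dqp wyz rchab iolnp zkiv
Hunk 2: at line 2 remove [dqp,wyz,rchab] add [nzte] -> 5 lines: pdy xiiwo nzte iolnp zkiv
Hunk 3: at line 2 remove [nzte] add [puu,okrzj] -> 6 lines: pdy xiiwo puu okrzj iolnp zkiv
Hunk 4: at line 1 remove [puu,okrzj] add [hli,zyg] -> 6 lines: pdy xiiwo hli zyg iolnp zkiv
Final line count: 6

Answer: 6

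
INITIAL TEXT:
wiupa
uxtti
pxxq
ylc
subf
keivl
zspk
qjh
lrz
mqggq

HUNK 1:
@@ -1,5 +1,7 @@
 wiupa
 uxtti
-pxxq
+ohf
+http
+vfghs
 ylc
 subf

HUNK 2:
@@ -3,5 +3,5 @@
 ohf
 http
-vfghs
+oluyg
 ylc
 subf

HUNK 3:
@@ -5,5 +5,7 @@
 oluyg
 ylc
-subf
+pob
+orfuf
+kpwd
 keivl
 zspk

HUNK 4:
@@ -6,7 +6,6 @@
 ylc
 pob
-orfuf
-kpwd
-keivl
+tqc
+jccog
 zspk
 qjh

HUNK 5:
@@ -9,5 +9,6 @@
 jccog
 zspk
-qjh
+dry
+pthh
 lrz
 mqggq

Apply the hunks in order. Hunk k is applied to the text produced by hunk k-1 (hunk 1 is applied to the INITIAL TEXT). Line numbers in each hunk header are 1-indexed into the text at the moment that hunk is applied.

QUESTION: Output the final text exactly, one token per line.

Hunk 1: at line 1 remove [pxxq] add [ohf,http,vfghs] -> 12 lines: wiupa uxtti ohf http vfghs ylc subf keivl zspk qjh lrz mqggq
Hunk 2: at line 3 remove [vfghs] add [oluyg] -> 12 lines: wiupa uxtti ohf http oluyg ylc subf keivl zspk qjh lrz mqggq
Hunk 3: at line 5 remove [subf] add [pob,orfuf,kpwd] -> 14 lines: wiupa uxtti ohf http oluyg ylc pob orfuf kpwd keivl zspk qjh lrz mqggq
Hunk 4: at line 6 remove [orfuf,kpwd,keivl] add [tqc,jccog] -> 13 lines: wiupa uxtti ohf http oluyg ylc pob tqc jccog zspk qjh lrz mqggq
Hunk 5: at line 9 remove [qjh] add [dry,pthh] -> 14 lines: wiupa uxtti ohf http oluyg ylc pob tqc jccog zspk dry pthh lrz mqggq

Answer: wiupa
uxtti
ohf
http
oluyg
ylc
pob
tqc
jccog
zspk
dry
pthh
lrz
mqggq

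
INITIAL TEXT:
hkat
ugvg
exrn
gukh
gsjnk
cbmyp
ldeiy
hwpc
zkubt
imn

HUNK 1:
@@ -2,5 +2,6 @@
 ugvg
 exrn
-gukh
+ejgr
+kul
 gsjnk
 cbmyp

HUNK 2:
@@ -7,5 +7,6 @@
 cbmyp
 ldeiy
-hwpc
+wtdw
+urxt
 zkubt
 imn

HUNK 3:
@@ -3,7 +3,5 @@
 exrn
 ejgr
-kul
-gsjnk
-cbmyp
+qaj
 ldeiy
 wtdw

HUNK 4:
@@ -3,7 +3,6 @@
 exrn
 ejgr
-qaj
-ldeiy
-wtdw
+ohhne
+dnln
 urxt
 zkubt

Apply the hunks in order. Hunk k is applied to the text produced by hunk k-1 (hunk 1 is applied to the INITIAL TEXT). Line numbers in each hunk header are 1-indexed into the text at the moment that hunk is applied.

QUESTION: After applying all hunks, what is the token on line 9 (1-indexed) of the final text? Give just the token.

Answer: imn

Derivation:
Hunk 1: at line 2 remove [gukh] add [ejgr,kul] -> 11 lines: hkat ugvg exrn ejgr kul gsjnk cbmyp ldeiy hwpc zkubt imn
Hunk 2: at line 7 remove [hwpc] add [wtdw,urxt] -> 12 lines: hkat ugvg exrn ejgr kul gsjnk cbmyp ldeiy wtdw urxt zkubt imn
Hunk 3: at line 3 remove [kul,gsjnk,cbmyp] add [qaj] -> 10 lines: hkat ugvg exrn ejgr qaj ldeiy wtdw urxt zkubt imn
Hunk 4: at line 3 remove [qaj,ldeiy,wtdw] add [ohhne,dnln] -> 9 lines: hkat ugvg exrn ejgr ohhne dnln urxt zkubt imn
Final line 9: imn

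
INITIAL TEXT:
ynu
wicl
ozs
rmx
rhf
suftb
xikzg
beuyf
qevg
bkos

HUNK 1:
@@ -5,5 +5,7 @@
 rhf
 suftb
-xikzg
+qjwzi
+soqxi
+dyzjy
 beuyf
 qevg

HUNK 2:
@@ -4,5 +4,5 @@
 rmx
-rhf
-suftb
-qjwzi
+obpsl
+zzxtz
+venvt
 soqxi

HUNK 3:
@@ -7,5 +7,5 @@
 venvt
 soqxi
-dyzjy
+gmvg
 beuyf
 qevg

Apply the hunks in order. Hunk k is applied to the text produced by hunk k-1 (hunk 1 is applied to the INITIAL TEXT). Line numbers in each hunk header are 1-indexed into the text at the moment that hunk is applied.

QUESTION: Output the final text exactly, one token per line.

Answer: ynu
wicl
ozs
rmx
obpsl
zzxtz
venvt
soqxi
gmvg
beuyf
qevg
bkos

Derivation:
Hunk 1: at line 5 remove [xikzg] add [qjwzi,soqxi,dyzjy] -> 12 lines: ynu wicl ozs rmx rhf suftb qjwzi soqxi dyzjy beuyf qevg bkos
Hunk 2: at line 4 remove [rhf,suftb,qjwzi] add [obpsl,zzxtz,venvt] -> 12 lines: ynu wicl ozs rmx obpsl zzxtz venvt soqxi dyzjy beuyf qevg bkos
Hunk 3: at line 7 remove [dyzjy] add [gmvg] -> 12 lines: ynu wicl ozs rmx obpsl zzxtz venvt soqxi gmvg beuyf qevg bkos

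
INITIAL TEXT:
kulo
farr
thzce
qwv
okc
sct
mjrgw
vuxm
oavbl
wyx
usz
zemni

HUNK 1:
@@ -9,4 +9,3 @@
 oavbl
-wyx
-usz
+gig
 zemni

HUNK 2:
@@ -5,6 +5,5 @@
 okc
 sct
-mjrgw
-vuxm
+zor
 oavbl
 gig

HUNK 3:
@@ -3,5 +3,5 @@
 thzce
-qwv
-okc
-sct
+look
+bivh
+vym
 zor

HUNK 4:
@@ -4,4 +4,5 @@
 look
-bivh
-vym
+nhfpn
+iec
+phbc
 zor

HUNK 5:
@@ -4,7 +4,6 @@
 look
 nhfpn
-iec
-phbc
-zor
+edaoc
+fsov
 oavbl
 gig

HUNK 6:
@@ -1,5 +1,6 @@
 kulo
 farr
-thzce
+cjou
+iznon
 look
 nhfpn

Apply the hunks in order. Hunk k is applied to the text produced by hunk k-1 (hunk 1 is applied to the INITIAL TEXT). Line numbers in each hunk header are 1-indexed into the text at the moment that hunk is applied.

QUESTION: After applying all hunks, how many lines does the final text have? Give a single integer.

Answer: 11

Derivation:
Hunk 1: at line 9 remove [wyx,usz] add [gig] -> 11 lines: kulo farr thzce qwv okc sct mjrgw vuxm oavbl gig zemni
Hunk 2: at line 5 remove [mjrgw,vuxm] add [zor] -> 10 lines: kulo farr thzce qwv okc sct zor oavbl gig zemni
Hunk 3: at line 3 remove [qwv,okc,sct] add [look,bivh,vym] -> 10 lines: kulo farr thzce look bivh vym zor oavbl gig zemni
Hunk 4: at line 4 remove [bivh,vym] add [nhfpn,iec,phbc] -> 11 lines: kulo farr thzce look nhfpn iec phbc zor oavbl gig zemni
Hunk 5: at line 4 remove [iec,phbc,zor] add [edaoc,fsov] -> 10 lines: kulo farr thzce look nhfpn edaoc fsov oavbl gig zemni
Hunk 6: at line 1 remove [thzce] add [cjou,iznon] -> 11 lines: kulo farr cjou iznon look nhfpn edaoc fsov oavbl gig zemni
Final line count: 11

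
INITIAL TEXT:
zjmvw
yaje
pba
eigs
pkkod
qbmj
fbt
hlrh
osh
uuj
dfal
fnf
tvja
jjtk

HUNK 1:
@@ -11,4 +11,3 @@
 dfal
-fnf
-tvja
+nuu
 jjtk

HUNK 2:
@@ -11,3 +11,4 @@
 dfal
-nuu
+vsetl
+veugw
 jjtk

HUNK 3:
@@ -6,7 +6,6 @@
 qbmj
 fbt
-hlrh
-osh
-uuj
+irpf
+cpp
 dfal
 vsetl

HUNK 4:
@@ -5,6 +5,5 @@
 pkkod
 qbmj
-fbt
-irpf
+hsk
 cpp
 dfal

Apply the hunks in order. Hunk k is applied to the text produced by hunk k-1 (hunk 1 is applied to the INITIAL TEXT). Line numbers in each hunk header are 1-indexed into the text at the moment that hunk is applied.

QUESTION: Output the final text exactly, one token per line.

Hunk 1: at line 11 remove [fnf,tvja] add [nuu] -> 13 lines: zjmvw yaje pba eigs pkkod qbmj fbt hlrh osh uuj dfal nuu jjtk
Hunk 2: at line 11 remove [nuu] add [vsetl,veugw] -> 14 lines: zjmvw yaje pba eigs pkkod qbmj fbt hlrh osh uuj dfal vsetl veugw jjtk
Hunk 3: at line 6 remove [hlrh,osh,uuj] add [irpf,cpp] -> 13 lines: zjmvw yaje pba eigs pkkod qbmj fbt irpf cpp dfal vsetl veugw jjtk
Hunk 4: at line 5 remove [fbt,irpf] add [hsk] -> 12 lines: zjmvw yaje pba eigs pkkod qbmj hsk cpp dfal vsetl veugw jjtk

Answer: zjmvw
yaje
pba
eigs
pkkod
qbmj
hsk
cpp
dfal
vsetl
veugw
jjtk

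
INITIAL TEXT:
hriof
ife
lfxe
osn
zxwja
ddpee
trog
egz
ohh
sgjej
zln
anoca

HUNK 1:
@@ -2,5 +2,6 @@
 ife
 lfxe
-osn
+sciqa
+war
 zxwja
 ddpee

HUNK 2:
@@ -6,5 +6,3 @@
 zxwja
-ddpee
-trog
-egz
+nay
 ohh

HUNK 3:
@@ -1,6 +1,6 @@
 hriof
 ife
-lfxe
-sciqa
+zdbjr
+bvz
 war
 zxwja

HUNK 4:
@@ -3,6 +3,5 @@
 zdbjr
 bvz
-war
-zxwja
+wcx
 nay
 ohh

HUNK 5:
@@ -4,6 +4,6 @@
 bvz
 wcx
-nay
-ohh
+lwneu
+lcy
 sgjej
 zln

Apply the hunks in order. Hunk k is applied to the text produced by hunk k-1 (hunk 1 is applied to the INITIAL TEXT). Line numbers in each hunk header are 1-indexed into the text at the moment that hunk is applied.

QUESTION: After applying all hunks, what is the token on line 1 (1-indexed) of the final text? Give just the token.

Answer: hriof

Derivation:
Hunk 1: at line 2 remove [osn] add [sciqa,war] -> 13 lines: hriof ife lfxe sciqa war zxwja ddpee trog egz ohh sgjej zln anoca
Hunk 2: at line 6 remove [ddpee,trog,egz] add [nay] -> 11 lines: hriof ife lfxe sciqa war zxwja nay ohh sgjej zln anoca
Hunk 3: at line 1 remove [lfxe,sciqa] add [zdbjr,bvz] -> 11 lines: hriof ife zdbjr bvz war zxwja nay ohh sgjej zln anoca
Hunk 4: at line 3 remove [war,zxwja] add [wcx] -> 10 lines: hriof ife zdbjr bvz wcx nay ohh sgjej zln anoca
Hunk 5: at line 4 remove [nay,ohh] add [lwneu,lcy] -> 10 lines: hriof ife zdbjr bvz wcx lwneu lcy sgjej zln anoca
Final line 1: hriof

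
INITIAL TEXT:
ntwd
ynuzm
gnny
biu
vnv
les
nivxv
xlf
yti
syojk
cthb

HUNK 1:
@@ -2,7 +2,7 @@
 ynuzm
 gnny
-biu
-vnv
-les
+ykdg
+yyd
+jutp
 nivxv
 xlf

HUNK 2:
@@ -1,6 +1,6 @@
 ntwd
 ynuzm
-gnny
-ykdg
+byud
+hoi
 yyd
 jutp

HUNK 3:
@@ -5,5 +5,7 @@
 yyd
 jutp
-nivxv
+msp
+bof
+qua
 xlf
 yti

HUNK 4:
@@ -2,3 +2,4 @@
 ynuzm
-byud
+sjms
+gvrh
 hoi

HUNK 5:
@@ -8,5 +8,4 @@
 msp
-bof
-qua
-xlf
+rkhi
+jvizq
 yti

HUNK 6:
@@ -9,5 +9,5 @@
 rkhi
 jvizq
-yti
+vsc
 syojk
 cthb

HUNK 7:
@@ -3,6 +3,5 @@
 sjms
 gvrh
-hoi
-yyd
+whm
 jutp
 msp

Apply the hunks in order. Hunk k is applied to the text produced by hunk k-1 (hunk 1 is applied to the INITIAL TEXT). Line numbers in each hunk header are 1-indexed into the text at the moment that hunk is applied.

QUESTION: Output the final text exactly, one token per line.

Hunk 1: at line 2 remove [biu,vnv,les] add [ykdg,yyd,jutp] -> 11 lines: ntwd ynuzm gnny ykdg yyd jutp nivxv xlf yti syojk cthb
Hunk 2: at line 1 remove [gnny,ykdg] add [byud,hoi] -> 11 lines: ntwd ynuzm byud hoi yyd jutp nivxv xlf yti syojk cthb
Hunk 3: at line 5 remove [nivxv] add [msp,bof,qua] -> 13 lines: ntwd ynuzm byud hoi yyd jutp msp bof qua xlf yti syojk cthb
Hunk 4: at line 2 remove [byud] add [sjms,gvrh] -> 14 lines: ntwd ynuzm sjms gvrh hoi yyd jutp msp bof qua xlf yti syojk cthb
Hunk 5: at line 8 remove [bof,qua,xlf] add [rkhi,jvizq] -> 13 lines: ntwd ynuzm sjms gvrh hoi yyd jutp msp rkhi jvizq yti syojk cthb
Hunk 6: at line 9 remove [yti] add [vsc] -> 13 lines: ntwd ynuzm sjms gvrh hoi yyd jutp msp rkhi jvizq vsc syojk cthb
Hunk 7: at line 3 remove [hoi,yyd] add [whm] -> 12 lines: ntwd ynuzm sjms gvrh whm jutp msp rkhi jvizq vsc syojk cthb

Answer: ntwd
ynuzm
sjms
gvrh
whm
jutp
msp
rkhi
jvizq
vsc
syojk
cthb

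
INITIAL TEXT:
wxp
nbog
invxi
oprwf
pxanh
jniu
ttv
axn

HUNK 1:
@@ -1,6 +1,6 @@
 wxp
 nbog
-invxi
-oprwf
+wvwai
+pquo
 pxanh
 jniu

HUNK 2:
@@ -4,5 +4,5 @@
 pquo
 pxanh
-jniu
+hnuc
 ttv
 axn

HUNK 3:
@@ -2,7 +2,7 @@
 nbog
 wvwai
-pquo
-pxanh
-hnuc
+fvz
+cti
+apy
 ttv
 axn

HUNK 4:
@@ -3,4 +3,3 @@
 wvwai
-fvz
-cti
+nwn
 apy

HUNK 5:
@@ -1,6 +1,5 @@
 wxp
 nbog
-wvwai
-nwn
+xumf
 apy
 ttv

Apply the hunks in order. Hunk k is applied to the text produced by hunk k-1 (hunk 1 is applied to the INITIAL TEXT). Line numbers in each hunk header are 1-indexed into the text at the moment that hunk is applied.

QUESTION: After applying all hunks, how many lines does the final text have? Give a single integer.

Hunk 1: at line 1 remove [invxi,oprwf] add [wvwai,pquo] -> 8 lines: wxp nbog wvwai pquo pxanh jniu ttv axn
Hunk 2: at line 4 remove [jniu] add [hnuc] -> 8 lines: wxp nbog wvwai pquo pxanh hnuc ttv axn
Hunk 3: at line 2 remove [pquo,pxanh,hnuc] add [fvz,cti,apy] -> 8 lines: wxp nbog wvwai fvz cti apy ttv axn
Hunk 4: at line 3 remove [fvz,cti] add [nwn] -> 7 lines: wxp nbog wvwai nwn apy ttv axn
Hunk 5: at line 1 remove [wvwai,nwn] add [xumf] -> 6 lines: wxp nbog xumf apy ttv axn
Final line count: 6

Answer: 6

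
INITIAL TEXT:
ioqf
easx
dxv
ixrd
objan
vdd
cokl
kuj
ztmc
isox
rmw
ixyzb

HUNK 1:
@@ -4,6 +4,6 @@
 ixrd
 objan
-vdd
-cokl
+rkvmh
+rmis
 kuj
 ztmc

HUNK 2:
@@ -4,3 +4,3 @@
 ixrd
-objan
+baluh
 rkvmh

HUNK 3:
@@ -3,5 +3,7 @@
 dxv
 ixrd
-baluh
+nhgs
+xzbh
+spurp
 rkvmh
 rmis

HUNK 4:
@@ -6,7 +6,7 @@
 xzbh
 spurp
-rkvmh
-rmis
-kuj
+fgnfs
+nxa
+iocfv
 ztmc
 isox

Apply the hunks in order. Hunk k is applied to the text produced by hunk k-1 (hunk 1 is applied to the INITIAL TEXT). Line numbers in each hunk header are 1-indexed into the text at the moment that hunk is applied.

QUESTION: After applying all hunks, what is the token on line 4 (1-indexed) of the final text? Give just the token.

Hunk 1: at line 4 remove [vdd,cokl] add [rkvmh,rmis] -> 12 lines: ioqf easx dxv ixrd objan rkvmh rmis kuj ztmc isox rmw ixyzb
Hunk 2: at line 4 remove [objan] add [baluh] -> 12 lines: ioqf easx dxv ixrd baluh rkvmh rmis kuj ztmc isox rmw ixyzb
Hunk 3: at line 3 remove [baluh] add [nhgs,xzbh,spurp] -> 14 lines: ioqf easx dxv ixrd nhgs xzbh spurp rkvmh rmis kuj ztmc isox rmw ixyzb
Hunk 4: at line 6 remove [rkvmh,rmis,kuj] add [fgnfs,nxa,iocfv] -> 14 lines: ioqf easx dxv ixrd nhgs xzbh spurp fgnfs nxa iocfv ztmc isox rmw ixyzb
Final line 4: ixrd

Answer: ixrd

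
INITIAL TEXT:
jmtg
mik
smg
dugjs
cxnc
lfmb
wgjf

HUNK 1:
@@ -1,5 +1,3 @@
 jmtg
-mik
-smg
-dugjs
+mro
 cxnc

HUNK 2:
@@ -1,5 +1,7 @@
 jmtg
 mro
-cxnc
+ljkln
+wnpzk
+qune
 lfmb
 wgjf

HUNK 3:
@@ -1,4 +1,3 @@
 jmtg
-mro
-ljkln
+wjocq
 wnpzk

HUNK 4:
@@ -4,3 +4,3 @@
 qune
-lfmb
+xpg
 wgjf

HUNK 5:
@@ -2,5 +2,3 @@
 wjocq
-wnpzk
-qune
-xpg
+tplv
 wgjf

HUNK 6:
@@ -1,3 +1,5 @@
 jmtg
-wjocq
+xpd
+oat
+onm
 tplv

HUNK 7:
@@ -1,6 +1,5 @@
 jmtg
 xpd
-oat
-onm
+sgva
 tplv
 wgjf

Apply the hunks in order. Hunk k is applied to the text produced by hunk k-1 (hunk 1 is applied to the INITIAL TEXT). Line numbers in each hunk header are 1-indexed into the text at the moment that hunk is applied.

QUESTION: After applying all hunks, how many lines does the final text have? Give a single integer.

Hunk 1: at line 1 remove [mik,smg,dugjs] add [mro] -> 5 lines: jmtg mro cxnc lfmb wgjf
Hunk 2: at line 1 remove [cxnc] add [ljkln,wnpzk,qune] -> 7 lines: jmtg mro ljkln wnpzk qune lfmb wgjf
Hunk 3: at line 1 remove [mro,ljkln] add [wjocq] -> 6 lines: jmtg wjocq wnpzk qune lfmb wgjf
Hunk 4: at line 4 remove [lfmb] add [xpg] -> 6 lines: jmtg wjocq wnpzk qune xpg wgjf
Hunk 5: at line 2 remove [wnpzk,qune,xpg] add [tplv] -> 4 lines: jmtg wjocq tplv wgjf
Hunk 6: at line 1 remove [wjocq] add [xpd,oat,onm] -> 6 lines: jmtg xpd oat onm tplv wgjf
Hunk 7: at line 1 remove [oat,onm] add [sgva] -> 5 lines: jmtg xpd sgva tplv wgjf
Final line count: 5

Answer: 5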